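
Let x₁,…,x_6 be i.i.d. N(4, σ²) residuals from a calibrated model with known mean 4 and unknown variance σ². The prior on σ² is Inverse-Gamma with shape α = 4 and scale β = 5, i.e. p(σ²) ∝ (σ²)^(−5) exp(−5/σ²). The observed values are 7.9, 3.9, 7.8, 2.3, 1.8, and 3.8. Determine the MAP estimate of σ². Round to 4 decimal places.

σ̂²_MAP = 2.9644

Sum of squared deviations about the known mean: SS = (7.9−4)² + (3.9−4)² + (7.8−4)² + (2.3−4)² + (1.8−4)² + (3.8−4)² = 37.43.
The Normal likelihood contributes (σ²)^(−n/2) exp(−SS/(2σ²)), so the posterior is Inverse-Gamma(α + n/2, β + SS/2) = Inverse-Gamma(7, 23.715).
The mode of Inverse-Gamma(a, b) is b/(a+1) = 23.715/8 ≈ 2.9644.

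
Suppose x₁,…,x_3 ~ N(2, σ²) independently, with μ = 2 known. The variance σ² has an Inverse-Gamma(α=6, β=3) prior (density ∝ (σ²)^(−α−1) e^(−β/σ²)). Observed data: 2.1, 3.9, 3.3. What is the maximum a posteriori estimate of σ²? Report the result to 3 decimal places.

Sum of squared deviations about the known mean: SS = (2.1−2)² + (3.9−2)² + (3.3−2)² = 5.31.
The Normal likelihood contributes (σ²)^(−n/2) exp(−SS/(2σ²)), so the posterior is Inverse-Gamma(α + n/2, β + SS/2) = Inverse-Gamma(7.5, 5.655).
The mode of Inverse-Gamma(a, b) is b/(a+1) = 5.655/8.5 ≈ 0.665.

σ̂²_MAP = 0.665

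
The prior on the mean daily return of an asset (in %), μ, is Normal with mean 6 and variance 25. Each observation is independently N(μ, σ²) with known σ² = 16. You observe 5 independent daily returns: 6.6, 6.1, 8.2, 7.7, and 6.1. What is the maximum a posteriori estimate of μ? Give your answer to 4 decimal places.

n = 5; x̄ = (6.6 + 6.1 + 8.2 + 7.7 + 6.1)/5 = 34.7/5 = 6.94.
For a Normal prior and Normal likelihood with known variance, the posterior is Normal; its mode equals its mean, the precision-weighted average.
Prior precision 1/σ₀² = 1/25 = 0.04; data precision n/σ² = 5/16 = 0.3125.
μ̂ = (0.04·6 + 0.3125·6.94) / (0.04 + 0.3125) = 2.40875/0.3525 = 41/6 ≈ 6.8333.

μ̂_MAP = 6.8333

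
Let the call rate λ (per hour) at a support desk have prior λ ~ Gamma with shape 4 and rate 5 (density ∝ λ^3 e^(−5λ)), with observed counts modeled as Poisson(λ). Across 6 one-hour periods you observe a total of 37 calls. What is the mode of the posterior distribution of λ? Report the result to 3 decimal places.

λ̂_MAP = 3.636

Σxᵢ = 37, n = 6.
Posterior ∝ λ^3e^(−5λ) · λ^37e^(−6λ) = λ^40e^(−11λ), i.e. Gamma(shape=41, rate=11).
The mode of a Gamma(a, b) with a ≥ 1 (shape–rate) is (a−1)/b = 40/11 ≈ 3.636.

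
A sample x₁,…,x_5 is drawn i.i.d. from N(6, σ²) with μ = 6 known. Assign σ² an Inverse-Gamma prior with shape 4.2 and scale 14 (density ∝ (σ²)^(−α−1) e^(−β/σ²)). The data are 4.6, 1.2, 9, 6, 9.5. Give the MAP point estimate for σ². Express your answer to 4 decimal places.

Sum of squared deviations about the known mean: SS = (4.6−6)² + (1.2−6)² + (9−6)² + (6−6)² + (9.5−6)² = 46.25.
The Normal likelihood contributes (σ²)^(−n/2) exp(−SS/(2σ²)), so the posterior is Inverse-Gamma(α + n/2, β + SS/2) = Inverse-Gamma(6.7, 37.125).
The mode of Inverse-Gamma(a, b) is b/(a+1) = 37.125/7.7 ≈ 4.8214.

σ̂²_MAP = 4.8214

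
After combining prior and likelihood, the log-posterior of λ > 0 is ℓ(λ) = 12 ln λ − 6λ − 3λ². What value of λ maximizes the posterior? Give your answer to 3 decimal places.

ℓ'(λ) = 12/λ − 6 − 6λ. Setting this to zero and multiplying by λ: 6λ² + 6λ − 12 = 0.
λ = (−6 + √(6² + 4·6·12)) / (2·6) = (−6 + √324) / 12 = (−6 + 18)/12 = 1.
ℓ''(λ) = −12/λ² − 6 < 0, confirming a maximum.

λ̂_MAP = 1.000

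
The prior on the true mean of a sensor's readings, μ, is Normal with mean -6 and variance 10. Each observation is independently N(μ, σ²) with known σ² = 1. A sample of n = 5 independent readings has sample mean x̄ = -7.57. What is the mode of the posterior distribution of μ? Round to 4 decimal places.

n = 5, x̄ = -7.57.
For a Normal prior and Normal likelihood with known variance, the posterior is Normal; its mode equals its mean, the precision-weighted average.
Prior precision 1/σ₀² = 1/10 = 0.1; data precision n/σ² = 5/1 = 5.
μ̂ = (0.1·(-6) + 5·(-7.57)) / (0.1 + 5) = (-38.45)/5.1 = -769/102 ≈ -7.5392.

μ̂_MAP = -7.5392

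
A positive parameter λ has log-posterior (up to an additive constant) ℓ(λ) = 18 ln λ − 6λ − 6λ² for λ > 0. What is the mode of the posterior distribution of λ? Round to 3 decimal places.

λ̂_MAP = 1.000

ℓ'(λ) = 18/λ − 6 − 12λ. Setting this to zero and multiplying by λ: 12λ² + 6λ − 18 = 0.
λ = (−6 + √(6² + 4·12·18)) / (2·12) = (−6 + √900) / 24 = (−6 + 30)/24 = 1.
ℓ''(λ) = −18/λ² − 12 < 0, confirming a maximum.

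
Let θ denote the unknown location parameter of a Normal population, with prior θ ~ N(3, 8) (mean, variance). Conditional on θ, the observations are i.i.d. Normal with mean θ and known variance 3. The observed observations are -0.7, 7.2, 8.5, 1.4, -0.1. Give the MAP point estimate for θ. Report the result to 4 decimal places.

n = 5; x̄ = ((-0.7) + 7.2 + 8.5 + 1.4 + (-0.1))/5 = 16.3/5 = 3.26.
For a Normal prior and Normal likelihood with known variance, the posterior is Normal; its mode equals its mean, the precision-weighted average.
Prior precision 1/σ₀² = 1/8 = 0.125; data precision n/σ² = 5/3.
θ̂ = (0.125·3 + (5/3)·3.26) / (0.125 + 5/3) = (697/120)/(43/24) = 697/215 ≈ 3.2419.

θ̂_MAP = 3.2419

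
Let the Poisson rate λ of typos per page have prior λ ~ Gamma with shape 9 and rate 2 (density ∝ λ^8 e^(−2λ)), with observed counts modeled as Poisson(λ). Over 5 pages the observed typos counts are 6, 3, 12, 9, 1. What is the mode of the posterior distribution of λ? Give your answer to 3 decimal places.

λ̂_MAP = 5.571

Σxᵢ = 6+3+12+9+1 = 31, with n = 5.
Posterior ∝ λ^8e^(−2λ) · λ^31e^(−5λ) = λ^39e^(−7λ), i.e. Gamma(shape=40, rate=7).
The mode of a Gamma(a, b) with a ≥ 1 (shape–rate) is (a−1)/b = 39/7 ≈ 5.571.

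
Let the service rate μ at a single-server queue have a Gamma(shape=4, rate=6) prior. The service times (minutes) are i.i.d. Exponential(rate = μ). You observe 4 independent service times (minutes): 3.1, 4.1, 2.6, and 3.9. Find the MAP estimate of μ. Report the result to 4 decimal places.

μ̂_MAP = 0.3553

The Exponential(rate=μ) likelihood is ∝ μ^n e^(−μΣtᵢ). Here n = 4 and Σtᵢ = 3.1 + 4.1 + 2.6 + 3.9 = 13.7.
Posterior ∝ μ^3e^(−6μ) · μ^4e^(−13.7μ) = μ^7e^(−19.7μ), i.e. Gamma(8, 19.7).
Mode = (a−1)/b = 7/19.7 ≈ 0.3553.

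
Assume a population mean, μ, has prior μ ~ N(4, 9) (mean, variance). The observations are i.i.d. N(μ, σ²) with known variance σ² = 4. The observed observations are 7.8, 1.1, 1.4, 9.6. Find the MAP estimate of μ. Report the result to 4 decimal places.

n = 4; x̄ = (7.8 + 1.1 + 1.4 + 9.6)/4 = 19.9/4 = 4.975.
For a Normal prior and Normal likelihood with known variance, the posterior is Normal; its mode equals its mean, the precision-weighted average.
Prior precision 1/σ₀² = 1/9; data precision n/σ² = 4/4 = 1.
μ̂ = ((1/9)·4 + 1·4.975) / (1/9 + 1) = (1951/360)/(10/9) = 4.8775.

μ̂_MAP = 4.8775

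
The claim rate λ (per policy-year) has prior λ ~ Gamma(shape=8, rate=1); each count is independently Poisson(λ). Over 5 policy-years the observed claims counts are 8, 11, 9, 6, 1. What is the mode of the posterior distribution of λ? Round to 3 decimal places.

Σxᵢ = 8+11+9+6+1 = 35, with n = 5.
Posterior ∝ λ^7e^(−1λ) · λ^35e^(−5λ) = λ^42e^(−6λ), i.e. Gamma(shape=43, rate=6).
The mode of a Gamma(a, b) with a ≥ 1 (shape–rate) is (a−1)/b = 42/6 ≈ 7.000.

λ̂_MAP = 7.000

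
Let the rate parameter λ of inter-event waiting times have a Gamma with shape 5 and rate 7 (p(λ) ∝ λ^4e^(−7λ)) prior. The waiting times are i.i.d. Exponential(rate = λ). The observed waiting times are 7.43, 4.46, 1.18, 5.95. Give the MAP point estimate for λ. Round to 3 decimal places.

λ̂_MAP = 0.307

The Exponential(rate=λ) likelihood is ∝ λ^n e^(−λΣtᵢ). Here n = 4 and Σtᵢ = 7.43 + 4.46 + 1.18 + 5.95 = 19.02.
Posterior ∝ λ^4e^(−7λ) · λ^4e^(−19.02λ) = λ^8e^(−26.02λ), i.e. Gamma(9, 26.02).
Mode = (a−1)/b = 8/26.02 ≈ 0.307.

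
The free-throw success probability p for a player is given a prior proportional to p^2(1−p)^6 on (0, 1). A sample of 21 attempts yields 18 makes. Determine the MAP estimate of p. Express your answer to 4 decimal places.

p̂_MAP = 0.6897

The prior density ∝ p^2(1−p)^6 is the kernel of Beta(3, 7).
Data: 18 successes in 21 trials. The binomial likelihood contributes p^18(1−p)^3, so the posterior is Beta(3+18, 7+3) = Beta(21, 10).
For Beta(a, b) with a, b > 1 the mode is (a−1)/(a+b−2) = 20/29 ≈ 0.6897.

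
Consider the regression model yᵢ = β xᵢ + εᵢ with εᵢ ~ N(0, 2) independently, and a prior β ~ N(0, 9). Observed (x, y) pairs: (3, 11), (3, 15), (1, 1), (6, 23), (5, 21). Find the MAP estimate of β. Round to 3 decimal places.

log p(β | y) = −Σ(yᵢ − βxᵢ)²/(2·2) − β²/(2·9) + const.
Setting the derivative to zero: Σxᵢ(yᵢ − βxᵢ)/2 − β/9 = 0, so β = Σxᵢyᵢ / (Σxᵢ² + σ²/τ²).
Σxᵢyᵢ = 3·11 + 3·15 + 1·1 + 6·23 + 5·21 = 322; Σxᵢ² = 80; σ²/τ² = 2/9.
β̂_MAP = 322 / (80 + 2/9) = 322/(722/9) = 1449/361 ≈ 4.014.

β̂_MAP = 4.014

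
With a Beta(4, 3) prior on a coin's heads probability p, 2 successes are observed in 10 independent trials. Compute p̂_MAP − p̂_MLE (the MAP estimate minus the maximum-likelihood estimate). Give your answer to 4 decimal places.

MAP − MLE = 0.1333

Posterior is Beta(6, 11); MAP = (6−1)/(17−2) = 5/15 ≈ 0.33333.
MLE ignores the prior: p̂_MLE = k/n = 2/10 ≈ 0.20000.
Difference = 5/15 − 2/10 = 2/15 ≈ 0.1333.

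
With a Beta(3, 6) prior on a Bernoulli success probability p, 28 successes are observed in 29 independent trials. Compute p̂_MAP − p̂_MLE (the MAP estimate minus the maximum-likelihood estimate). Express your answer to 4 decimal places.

MAP − MLE = -0.1322

Posterior is Beta(31, 7); MAP = (31−1)/(38−2) = 30/36 ≈ 0.83333.
MLE ignores the prior: p̂_MLE = k/n = 28/29 ≈ 0.96552.
Difference = 30/36 − 28/29 = -23/174 ≈ -0.1322.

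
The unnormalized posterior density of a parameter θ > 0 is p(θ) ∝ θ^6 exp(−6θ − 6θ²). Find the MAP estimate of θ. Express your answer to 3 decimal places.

θ̂_MAP = 0.500

ℓ'(θ) = 6/θ − 6 − 12θ. Setting this to zero and multiplying by θ: 12θ² + 6θ − 6 = 0.
θ = (−6 + √(6² + 4·12·6)) / (2·12) = (−6 + √324) / 24 = (−6 + 18)/24 = 1/2.
ℓ''(θ) = −6/θ² − 12 < 0, confirming a maximum.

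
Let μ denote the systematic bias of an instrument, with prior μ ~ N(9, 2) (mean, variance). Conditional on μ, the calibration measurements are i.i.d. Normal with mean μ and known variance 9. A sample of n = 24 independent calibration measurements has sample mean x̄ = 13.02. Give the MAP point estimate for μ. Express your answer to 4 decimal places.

μ̂_MAP = 12.3853

n = 24, x̄ = 13.02.
For a Normal prior and Normal likelihood with known variance, the posterior is Normal; its mode equals its mean, the precision-weighted average.
Prior precision 1/σ₀² = 1/2 = 0.5; data precision n/σ² = 24/9 = 8/3.
μ̂ = (0.5·9 + (8/3)·13.02) / (0.5 + 8/3) = 39.22/(19/6) = 5883/475 ≈ 12.3853.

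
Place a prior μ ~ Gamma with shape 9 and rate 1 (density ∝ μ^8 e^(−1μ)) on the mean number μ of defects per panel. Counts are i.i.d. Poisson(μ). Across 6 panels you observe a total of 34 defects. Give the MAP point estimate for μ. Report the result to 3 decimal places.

μ̂_MAP = 6.000

Σxᵢ = 34, n = 6.
Posterior ∝ μ^8e^(−1μ) · μ^34e^(−6μ) = μ^42e^(−7μ), i.e. Gamma(shape=43, rate=7).
The mode of a Gamma(a, b) with a ≥ 1 (shape–rate) is (a−1)/b = 42/7 ≈ 6.000.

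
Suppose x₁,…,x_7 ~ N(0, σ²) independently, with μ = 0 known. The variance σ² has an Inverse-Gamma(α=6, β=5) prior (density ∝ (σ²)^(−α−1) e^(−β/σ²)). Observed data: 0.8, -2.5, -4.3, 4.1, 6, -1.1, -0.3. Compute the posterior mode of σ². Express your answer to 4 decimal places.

σ̂²_MAP = 4.2614

Sum of squared deviations about the known mean: SS = (0.8−0)² + (-2.5−0)² + (-4.3−0)² + (4.1−0)² + (6−0)² + (-1.1−0)² + (-0.3−0)² = 79.49.
The Normal likelihood contributes (σ²)^(−n/2) exp(−SS/(2σ²)), so the posterior is Inverse-Gamma(α + n/2, β + SS/2) = Inverse-Gamma(9.5, 44.745).
The mode of Inverse-Gamma(a, b) is b/(a+1) = 44.745/10.5 ≈ 4.2614.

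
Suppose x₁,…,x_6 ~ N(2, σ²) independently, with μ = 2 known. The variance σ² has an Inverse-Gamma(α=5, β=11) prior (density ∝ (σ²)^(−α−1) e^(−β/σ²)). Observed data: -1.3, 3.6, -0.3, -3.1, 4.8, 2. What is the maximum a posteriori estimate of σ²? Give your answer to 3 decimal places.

Sum of squared deviations about the known mean: SS = (-1.3−2)² + (3.6−2)² + (-0.3−2)² + (-3.1−2)² + (4.8−2)² + (2−2)² = 52.59.
The Normal likelihood contributes (σ²)^(−n/2) exp(−SS/(2σ²)), so the posterior is Inverse-Gamma(α + n/2, β + SS/2) = Inverse-Gamma(8, 37.295).
The mode of Inverse-Gamma(a, b) is b/(a+1) = 37.295/9 ≈ 4.144.

σ̂²_MAP = 4.144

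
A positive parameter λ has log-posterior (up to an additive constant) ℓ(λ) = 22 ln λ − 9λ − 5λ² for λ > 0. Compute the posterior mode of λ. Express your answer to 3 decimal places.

λ̂_MAP = 1.100

ℓ'(λ) = 22/λ − 9 − 10λ. Setting this to zero and multiplying by λ: 10λ² + 9λ − 22 = 0.
λ = (−9 + √(9² + 4·10·22)) / (2·10) = (−9 + √961) / 20 = (−9 + 31)/20 = 11/10.
ℓ''(λ) = −22/λ² − 10 < 0, confirming a maximum.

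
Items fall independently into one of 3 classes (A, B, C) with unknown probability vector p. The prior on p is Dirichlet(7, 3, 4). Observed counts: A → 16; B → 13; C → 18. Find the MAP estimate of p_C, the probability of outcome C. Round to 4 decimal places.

MAP estimate of p_C = 0.3621

The posterior is Dirichlet(αᵢ + nᵢ) = Dirichlet(23, 16, 22).
For a Dirichlet(a₁,…,a_K) with all aᵢ > 1, the mode has j-th component (aⱼ − 1)/(Σaᵢ − K).
Here Σaᵢ = 61 and K = 3, so p_C = (22 − 1)/(61 − 3) = 21/58 ≈ 0.3621.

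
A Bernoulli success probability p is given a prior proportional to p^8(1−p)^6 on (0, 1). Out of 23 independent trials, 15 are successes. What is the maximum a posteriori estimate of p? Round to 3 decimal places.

The prior density ∝ p^8(1−p)^6 is the kernel of Beta(9, 7).
Data: 15 successes in 23 trials. The binomial likelihood contributes p^15(1−p)^8, so the posterior is Beta(9+15, 7+8) = Beta(24, 15).
For Beta(a, b) with a, b > 1 the mode is (a−1)/(a+b−2) = 23/37 ≈ 0.622.

p̂_MAP = 0.622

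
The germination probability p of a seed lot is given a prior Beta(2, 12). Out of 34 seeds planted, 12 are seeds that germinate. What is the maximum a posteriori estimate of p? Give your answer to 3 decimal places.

p̂_MAP = 0.283

Prior: Beta(2, 12).
Data: 12 successes in 34 trials. The binomial likelihood contributes p^12(1−p)^22, so the posterior is Beta(2+12, 12+22) = Beta(14, 34).
For Beta(a, b) with a, b > 1 the mode is (a−1)/(a+b−2) = 13/46 ≈ 0.283.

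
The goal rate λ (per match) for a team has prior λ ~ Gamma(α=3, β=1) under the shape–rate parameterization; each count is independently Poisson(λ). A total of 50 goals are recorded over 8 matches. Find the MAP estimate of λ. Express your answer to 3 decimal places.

λ̂_MAP = 5.778

Σxᵢ = 50, n = 8.
Posterior ∝ λ^2e^(−1λ) · λ^50e^(−8λ) = λ^52e^(−9λ), i.e. Gamma(shape=53, rate=9).
The mode of a Gamma(a, b) with a ≥ 1 (shape–rate) is (a−1)/b = 52/9 ≈ 5.778.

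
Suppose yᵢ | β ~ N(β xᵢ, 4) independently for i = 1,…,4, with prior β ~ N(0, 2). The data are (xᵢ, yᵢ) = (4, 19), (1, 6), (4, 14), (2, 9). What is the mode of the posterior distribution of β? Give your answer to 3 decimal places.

β̂_MAP = 4.000

log p(β | y) = −Σ(yᵢ − βxᵢ)²/(2·4) − β²/(2·2) + const.
Setting the derivative to zero: Σxᵢ(yᵢ − βxᵢ)/4 − β/2 = 0, so β = Σxᵢyᵢ / (Σxᵢ² + σ²/τ²).
Σxᵢyᵢ = 4·19 + 1·6 + 4·14 + 2·9 = 156; Σxᵢ² = 37; σ²/τ² = 2.
β̂_MAP = 156 / (37 + 2) = 156/39 ≈ 4.000.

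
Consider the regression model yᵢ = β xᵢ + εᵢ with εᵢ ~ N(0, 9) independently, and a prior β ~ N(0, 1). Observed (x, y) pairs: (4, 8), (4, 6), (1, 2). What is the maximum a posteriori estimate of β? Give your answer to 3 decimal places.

log p(β | y) = −Σ(yᵢ − βxᵢ)²/(2·9) − β²/(2·1) + const.
Setting the derivative to zero: Σxᵢ(yᵢ − βxᵢ)/9 − β/1 = 0, so β = Σxᵢyᵢ / (Σxᵢ² + σ²/τ²).
Σxᵢyᵢ = 4·8 + 4·6 + 1·2 = 58; Σxᵢ² = 33; σ²/τ² = 9.
β̂_MAP = 58 / (33 + 9) = 58/42 ≈ 1.381.

β̂_MAP = 1.381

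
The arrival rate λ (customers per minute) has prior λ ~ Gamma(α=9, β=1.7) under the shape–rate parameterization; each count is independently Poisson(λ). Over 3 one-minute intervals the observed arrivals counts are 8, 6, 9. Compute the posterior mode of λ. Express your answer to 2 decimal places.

λ̂_MAP = 6.60

Σxᵢ = 8+6+9 = 23, with n = 3.
Posterior ∝ λ^8e^(−1.7λ) · λ^23e^(−3λ) = λ^31e^(−4.7λ), i.e. Gamma(shape=32, rate=4.7).
The mode of a Gamma(a, b) with a ≥ 1 (shape–rate) is (a−1)/b = 31/4.7 ≈ 6.60.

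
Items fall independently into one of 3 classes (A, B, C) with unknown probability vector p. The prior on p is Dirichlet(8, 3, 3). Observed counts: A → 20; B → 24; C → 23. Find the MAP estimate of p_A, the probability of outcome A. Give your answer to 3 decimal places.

The posterior is Dirichlet(αᵢ + nᵢ) = Dirichlet(28, 27, 26).
For a Dirichlet(a₁,…,a_K) with all aᵢ > 1, the mode has j-th component (aⱼ − 1)/(Σaᵢ − K).
Here Σaᵢ = 81 and K = 3, so p_A = (28 − 1)/(81 − 3) = 27/78 ≈ 0.346.

MAP estimate of p_A = 0.346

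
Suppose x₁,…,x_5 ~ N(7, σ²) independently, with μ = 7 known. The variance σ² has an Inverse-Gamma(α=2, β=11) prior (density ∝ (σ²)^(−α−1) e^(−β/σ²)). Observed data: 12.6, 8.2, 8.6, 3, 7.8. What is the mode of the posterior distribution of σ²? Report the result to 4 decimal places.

Sum of squared deviations about the known mean: SS = (12.6−7)² + (8.2−7)² + (8.6−7)² + (3−7)² + (7.8−7)² = 52.
The Normal likelihood contributes (σ²)^(−n/2) exp(−SS/(2σ²)), so the posterior is Inverse-Gamma(α + n/2, β + SS/2) = Inverse-Gamma(4.5, 37).
The mode of Inverse-Gamma(a, b) is b/(a+1) = 37/5.5 ≈ 6.7273.

σ̂²_MAP = 6.7273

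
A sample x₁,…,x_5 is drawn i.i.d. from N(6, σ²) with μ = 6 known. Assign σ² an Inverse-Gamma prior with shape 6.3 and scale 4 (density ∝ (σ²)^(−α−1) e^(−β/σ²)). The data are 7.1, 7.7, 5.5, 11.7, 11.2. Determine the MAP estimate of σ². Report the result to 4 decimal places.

Sum of squared deviations about the known mean: SS = (7.1−6)² + (7.7−6)² + (5.5−6)² + (11.7−6)² + (11.2−6)² = 63.88.
The Normal likelihood contributes (σ²)^(−n/2) exp(−SS/(2σ²)), so the posterior is Inverse-Gamma(α + n/2, β + SS/2) = Inverse-Gamma(8.8, 35.94).
The mode of Inverse-Gamma(a, b) is b/(a+1) = 35.94/9.8 ≈ 3.6673.

σ̂²_MAP = 3.6673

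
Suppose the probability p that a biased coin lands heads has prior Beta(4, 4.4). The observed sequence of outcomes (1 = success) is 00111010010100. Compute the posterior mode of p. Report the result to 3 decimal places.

Prior: Beta(4, 4.4).
Data: 6 successes in 14 trials (from the sequence). The binomial likelihood contributes p^6(1−p)^8, so the posterior is Beta(4+6, 4.4+8) = Beta(10, 12.4).
For Beta(a, b) with a, b > 1 the mode is (a−1)/(a+b−2) = 9/20.4 ≈ 0.441.

p̂_MAP = 0.441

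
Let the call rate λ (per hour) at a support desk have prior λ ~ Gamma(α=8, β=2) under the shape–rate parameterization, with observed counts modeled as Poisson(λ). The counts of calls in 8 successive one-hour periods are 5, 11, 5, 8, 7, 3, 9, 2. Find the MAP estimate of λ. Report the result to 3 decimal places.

Σxᵢ = 5+11+5+8+7+3+9+2 = 50, with n = 8.
Posterior ∝ λ^7e^(−2λ) · λ^50e^(−8λ) = λ^57e^(−10λ), i.e. Gamma(shape=58, rate=10).
The mode of a Gamma(a, b) with a ≥ 1 (shape–rate) is (a−1)/b = 57/10 ≈ 5.700.

λ̂_MAP = 5.700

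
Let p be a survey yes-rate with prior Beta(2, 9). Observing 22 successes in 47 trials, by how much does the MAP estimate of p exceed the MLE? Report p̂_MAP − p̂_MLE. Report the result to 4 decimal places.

Posterior is Beta(24, 34); MAP = (24−1)/(58−2) = 23/56 ≈ 0.41071.
MLE ignores the prior: p̂_MLE = k/n = 22/47 ≈ 0.46809.
Difference = 23/56 − 22/47 = -151/2632 ≈ -0.0574.

MAP − MLE = -0.0574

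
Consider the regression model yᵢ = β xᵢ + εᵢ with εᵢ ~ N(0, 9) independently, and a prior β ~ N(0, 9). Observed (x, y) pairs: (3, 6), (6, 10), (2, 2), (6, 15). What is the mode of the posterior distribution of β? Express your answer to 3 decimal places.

β̂_MAP = 2.000

log p(β | y) = −Σ(yᵢ − βxᵢ)²/(2·9) − β²/(2·9) + const.
Setting the derivative to zero: Σxᵢ(yᵢ − βxᵢ)/9 − β/9 = 0, so β = Σxᵢyᵢ / (Σxᵢ² + σ²/τ²).
Σxᵢyᵢ = 3·6 + 6·10 + 2·2 + 6·15 = 172; Σxᵢ² = 85; σ²/τ² = 1.
β̂_MAP = 172 / (85 + 1) = 172/86 ≈ 2.000.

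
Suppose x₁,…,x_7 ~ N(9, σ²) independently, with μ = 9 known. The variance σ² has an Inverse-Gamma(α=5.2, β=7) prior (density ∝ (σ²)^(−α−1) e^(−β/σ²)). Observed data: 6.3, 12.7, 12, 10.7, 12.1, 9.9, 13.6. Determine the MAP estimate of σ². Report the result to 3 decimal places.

σ̂²_MAP = 4.044

Sum of squared deviations about the known mean: SS = (6.3−9)² + (12.7−9)² + (12−9)² + (10.7−9)² + (12.1−9)² + (9.9−9)² + (13.6−9)² = 64.45.
The Normal likelihood contributes (σ²)^(−n/2) exp(−SS/(2σ²)), so the posterior is Inverse-Gamma(α + n/2, β + SS/2) = Inverse-Gamma(8.7, 39.225).
The mode of Inverse-Gamma(a, b) is b/(a+1) = 39.225/9.7 ≈ 4.044.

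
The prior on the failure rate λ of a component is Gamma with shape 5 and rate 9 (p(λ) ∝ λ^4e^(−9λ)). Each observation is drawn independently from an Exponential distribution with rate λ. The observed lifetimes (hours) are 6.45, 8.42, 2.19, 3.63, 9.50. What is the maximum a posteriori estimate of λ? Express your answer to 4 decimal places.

The Exponential(rate=λ) likelihood is ∝ λ^n e^(−λΣtᵢ). Here n = 5 and Σtᵢ = 6.45 + 8.42 + 2.19 + 3.63 + 9.50 = 30.19.
Posterior ∝ λ^4e^(−9λ) · λ^5e^(−30.19λ) = λ^9e^(−39.19λ), i.e. Gamma(10, 39.19).
Mode = (a−1)/b = 9/39.19 ≈ 0.2297.

λ̂_MAP = 0.2297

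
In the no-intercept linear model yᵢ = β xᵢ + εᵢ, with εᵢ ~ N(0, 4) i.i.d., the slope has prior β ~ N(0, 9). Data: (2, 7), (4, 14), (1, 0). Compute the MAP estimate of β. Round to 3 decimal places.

log p(β | y) = −Σ(yᵢ − βxᵢ)²/(2·4) − β²/(2·9) + const.
Setting the derivative to zero: Σxᵢ(yᵢ − βxᵢ)/4 − β/9 = 0, so β = Σxᵢyᵢ / (Σxᵢ² + σ²/τ²).
Σxᵢyᵢ = 2·7 + 4·14 + 1·0 = 70; Σxᵢ² = 21; σ²/τ² = 4/9.
β̂_MAP = 70 / (21 + 4/9) = 70/(193/9) = 630/193 ≈ 3.264.

β̂_MAP = 3.264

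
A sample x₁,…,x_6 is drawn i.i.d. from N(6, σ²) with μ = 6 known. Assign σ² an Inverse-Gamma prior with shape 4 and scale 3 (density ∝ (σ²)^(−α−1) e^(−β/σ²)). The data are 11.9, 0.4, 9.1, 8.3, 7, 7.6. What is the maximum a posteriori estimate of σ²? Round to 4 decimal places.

σ̂²_MAP = 5.6644

Sum of squared deviations about the known mean: SS = (11.9−6)² + (0.4−6)² + (9.1−6)² + (8.3−6)² + (7−6)² + (7.6−6)² = 84.63.
The Normal likelihood contributes (σ²)^(−n/2) exp(−SS/(2σ²)), so the posterior is Inverse-Gamma(α + n/2, β + SS/2) = Inverse-Gamma(7, 45.315).
The mode of Inverse-Gamma(a, b) is b/(a+1) = 45.315/8 ≈ 5.6644.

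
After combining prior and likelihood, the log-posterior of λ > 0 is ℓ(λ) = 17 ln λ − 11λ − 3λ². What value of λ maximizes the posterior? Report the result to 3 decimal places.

λ̂_MAP = 1.000

ℓ'(λ) = 17/λ − 11 − 6λ. Setting this to zero and multiplying by λ: 6λ² + 11λ − 17 = 0.
λ = (−11 + √(11² + 4·6·17)) / (2·6) = (−11 + √529) / 12 = (−11 + 23)/12 = 1.
ℓ''(λ) = −17/λ² − 6 < 0, confirming a maximum.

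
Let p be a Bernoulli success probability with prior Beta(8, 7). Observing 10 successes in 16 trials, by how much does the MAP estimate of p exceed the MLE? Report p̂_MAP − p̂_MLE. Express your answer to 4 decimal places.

Posterior is Beta(18, 13); MAP = (18−1)/(31−2) = 17/29 ≈ 0.58621.
MLE ignores the prior: p̂_MLE = k/n = 10/16 ≈ 0.62500.
Difference = 17/29 − 10/16 = -9/232 ≈ -0.0388.

MAP − MLE = -0.0388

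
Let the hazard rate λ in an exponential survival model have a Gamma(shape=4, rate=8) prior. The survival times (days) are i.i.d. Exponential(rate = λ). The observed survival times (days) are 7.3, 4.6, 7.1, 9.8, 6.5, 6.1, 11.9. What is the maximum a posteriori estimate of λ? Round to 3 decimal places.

The Exponential(rate=λ) likelihood is ∝ λ^n e^(−λΣtᵢ). Here n = 7 and Σtᵢ = 7.3 + 4.6 + 7.1 + 9.8 + 6.5 + 6.1 + 11.9 = 53.3.
Posterior ∝ λ^3e^(−8λ) · λ^7e^(−53.3λ) = λ^10e^(−61.3λ), i.e. Gamma(11, 61.3).
Mode = (a−1)/b = 10/61.3 ≈ 0.163.

λ̂_MAP = 0.163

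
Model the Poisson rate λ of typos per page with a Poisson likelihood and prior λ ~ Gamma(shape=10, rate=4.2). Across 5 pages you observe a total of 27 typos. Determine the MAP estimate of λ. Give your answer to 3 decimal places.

λ̂_MAP = 3.913

Σxᵢ = 27, n = 5.
Posterior ∝ λ^9e^(−4.2λ) · λ^27e^(−5λ) = λ^36e^(−9.2λ), i.e. Gamma(shape=37, rate=9.2).
The mode of a Gamma(a, b) with a ≥ 1 (shape–rate) is (a−1)/b = 36/9.2 ≈ 3.913.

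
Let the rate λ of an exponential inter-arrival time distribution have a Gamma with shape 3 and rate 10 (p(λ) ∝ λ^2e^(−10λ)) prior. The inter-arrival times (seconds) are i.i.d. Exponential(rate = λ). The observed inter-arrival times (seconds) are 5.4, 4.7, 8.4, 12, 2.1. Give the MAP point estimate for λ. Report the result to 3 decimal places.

λ̂_MAP = 0.164

The Exponential(rate=λ) likelihood is ∝ λ^n e^(−λΣtᵢ). Here n = 5 and Σtᵢ = 5.4 + 4.7 + 8.4 + 12 + 2.1 = 32.6.
Posterior ∝ λ^2e^(−10λ) · λ^5e^(−32.6λ) = λ^7e^(−42.6λ), i.e. Gamma(8, 42.6).
Mode = (a−1)/b = 7/42.6 ≈ 0.164.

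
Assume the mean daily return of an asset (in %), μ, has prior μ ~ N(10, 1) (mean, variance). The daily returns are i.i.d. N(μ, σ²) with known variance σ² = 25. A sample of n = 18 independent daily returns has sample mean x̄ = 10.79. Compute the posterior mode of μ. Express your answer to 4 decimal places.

n = 18, x̄ = 10.79.
For a Normal prior and Normal likelihood with known variance, the posterior is Normal; its mode equals its mean, the precision-weighted average.
Prior precision 1/σ₀² = 1/1 = 1; data precision n/σ² = 18/25 = 0.72.
μ̂ = (1·10 + 0.72·10.79) / (1 + 0.72) = 17.7688/1.72 = 22211/2150 ≈ 10.3307.

μ̂_MAP = 10.3307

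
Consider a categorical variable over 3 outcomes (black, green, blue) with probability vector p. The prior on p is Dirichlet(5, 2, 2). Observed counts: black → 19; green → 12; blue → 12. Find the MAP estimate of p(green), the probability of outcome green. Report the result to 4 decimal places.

MAP estimate of p(green) = 0.2653

The posterior is Dirichlet(αᵢ + nᵢ) = Dirichlet(24, 14, 14).
For a Dirichlet(a₁,…,a_K) with all aᵢ > 1, the mode has j-th component (aⱼ − 1)/(Σaᵢ − K).
Here Σaᵢ = 52 and K = 3, so p(green) = (14 − 1)/(52 − 3) = 13/49 ≈ 0.2653.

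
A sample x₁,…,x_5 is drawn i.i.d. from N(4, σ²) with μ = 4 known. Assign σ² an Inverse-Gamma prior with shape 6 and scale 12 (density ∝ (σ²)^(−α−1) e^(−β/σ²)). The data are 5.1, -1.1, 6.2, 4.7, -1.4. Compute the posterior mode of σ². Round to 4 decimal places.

σ̂²_MAP = 4.5111

Sum of squared deviations about the known mean: SS = (5.1−4)² + (-1.1−4)² + (6.2−4)² + (4.7−4)² + (-1.4−4)² = 61.71.
The Normal likelihood contributes (σ²)^(−n/2) exp(−SS/(2σ²)), so the posterior is Inverse-Gamma(α + n/2, β + SS/2) = Inverse-Gamma(8.5, 42.855).
The mode of Inverse-Gamma(a, b) is b/(a+1) = 42.855/9.5 ≈ 4.5111.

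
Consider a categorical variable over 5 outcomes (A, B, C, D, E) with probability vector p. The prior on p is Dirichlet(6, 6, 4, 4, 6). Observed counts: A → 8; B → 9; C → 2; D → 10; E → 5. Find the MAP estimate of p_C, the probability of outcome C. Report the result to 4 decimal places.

The posterior is Dirichlet(αᵢ + nᵢ) = Dirichlet(14, 15, 6, 14, 11).
For a Dirichlet(a₁,…,a_K) with all aᵢ > 1, the mode has j-th component (aⱼ − 1)/(Σaᵢ − K).
Here Σaᵢ = 60 and K = 5, so p_C = (6 − 1)/(60 − 5) = 5/55 ≈ 0.0909.

MAP estimate of p_C = 0.0909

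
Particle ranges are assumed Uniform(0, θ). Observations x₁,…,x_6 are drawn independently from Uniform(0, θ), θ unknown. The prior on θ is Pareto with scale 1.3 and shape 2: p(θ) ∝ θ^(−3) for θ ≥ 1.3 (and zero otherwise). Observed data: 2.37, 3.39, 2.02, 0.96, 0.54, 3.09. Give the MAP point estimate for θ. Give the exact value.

θ̂_MAP = 3.39

The Uniform(0, θ) likelihood is θ^(−n) for θ ≥ max(xᵢ), zero otherwise. Here max(xᵢ) = 3.39.
Posterior ∝ θ^(−3) · θ^(−6) = θ^(−9) on θ ≥ max(1.3, 3.39) = 3.39.
This density is strictly decreasing in θ, so the posterior mode lies at the lower boundary of the support.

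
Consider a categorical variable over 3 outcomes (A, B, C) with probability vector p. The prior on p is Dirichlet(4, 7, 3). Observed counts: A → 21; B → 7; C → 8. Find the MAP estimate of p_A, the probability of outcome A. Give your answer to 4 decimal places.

MAP estimate of p_A = 0.5106

The posterior is Dirichlet(αᵢ + nᵢ) = Dirichlet(25, 14, 11).
For a Dirichlet(a₁,…,a_K) with all aᵢ > 1, the mode has j-th component (aⱼ − 1)/(Σaᵢ − K).
Here Σaᵢ = 50 and K = 3, so p_A = (25 − 1)/(50 − 3) = 24/47 ≈ 0.5106.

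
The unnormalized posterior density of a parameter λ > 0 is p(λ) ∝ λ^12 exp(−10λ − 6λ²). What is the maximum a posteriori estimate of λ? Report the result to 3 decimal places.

ℓ'(λ) = 12/λ − 10 − 12λ. Setting this to zero and multiplying by λ: 12λ² + 10λ − 12 = 0.
λ = (−10 + √(10² + 4·12·12)) / (2·12) = (−10 + √676) / 24 = (−10 + 26)/24 = 2/3.
ℓ''(λ) = −12/λ² − 12 < 0, confirming a maximum.

λ̂_MAP = 0.667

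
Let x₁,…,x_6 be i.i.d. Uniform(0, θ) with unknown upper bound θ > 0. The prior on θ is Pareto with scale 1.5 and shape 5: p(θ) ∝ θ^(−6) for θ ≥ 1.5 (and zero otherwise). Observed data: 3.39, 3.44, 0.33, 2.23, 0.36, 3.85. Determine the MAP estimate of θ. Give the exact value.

θ̂_MAP = 3.85

The Uniform(0, θ) likelihood is θ^(−n) for θ ≥ max(xᵢ), zero otherwise. Here max(xᵢ) = 3.85.
Posterior ∝ θ^(−6) · θ^(−6) = θ^(−12) on θ ≥ max(1.5, 3.85) = 3.85.
This density is strictly decreasing in θ, so the posterior mode lies at the lower boundary of the support.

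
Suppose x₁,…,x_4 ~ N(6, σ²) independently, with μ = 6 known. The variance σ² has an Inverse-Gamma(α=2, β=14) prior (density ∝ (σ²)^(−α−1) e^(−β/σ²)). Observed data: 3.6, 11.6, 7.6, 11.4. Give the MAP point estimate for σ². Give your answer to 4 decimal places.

σ̂²_MAP = 9.6840

Sum of squared deviations about the known mean: SS = (3.6−6)² + (11.6−6)² + (7.6−6)² + (11.4−6)² = 68.84.
The Normal likelihood contributes (σ²)^(−n/2) exp(−SS/(2σ²)), so the posterior is Inverse-Gamma(α + n/2, β + SS/2) = Inverse-Gamma(4, 48.42).
The mode of Inverse-Gamma(a, b) is b/(a+1) = 48.42/5 ≈ 9.6840.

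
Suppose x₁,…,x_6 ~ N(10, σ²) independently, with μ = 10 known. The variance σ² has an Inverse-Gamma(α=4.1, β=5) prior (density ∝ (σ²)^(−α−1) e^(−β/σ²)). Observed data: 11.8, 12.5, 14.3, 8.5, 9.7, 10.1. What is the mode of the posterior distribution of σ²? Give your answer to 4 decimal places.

Sum of squared deviations about the known mean: SS = (11.8−10)² + (12.5−10)² + (14.3−10)² + (8.5−10)² + (9.7−10)² + (10.1−10)² = 30.33.
The Normal likelihood contributes (σ²)^(−n/2) exp(−SS/(2σ²)), so the posterior is Inverse-Gamma(α + n/2, β + SS/2) = Inverse-Gamma(7.1, 20.165).
The mode of Inverse-Gamma(a, b) is b/(a+1) = 20.165/8.1 ≈ 2.4895.

σ̂²_MAP = 2.4895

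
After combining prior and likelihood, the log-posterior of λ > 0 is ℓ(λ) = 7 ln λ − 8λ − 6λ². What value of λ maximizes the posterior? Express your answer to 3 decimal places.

λ̂_MAP = 0.500

ℓ'(λ) = 7/λ − 8 − 12λ. Setting this to zero and multiplying by λ: 12λ² + 8λ − 7 = 0.
λ = (−8 + √(8² + 4·12·7)) / (2·12) = (−8 + √400) / 24 = (−8 + 20)/24 = 1/2.
ℓ''(λ) = −7/λ² − 12 < 0, confirming a maximum.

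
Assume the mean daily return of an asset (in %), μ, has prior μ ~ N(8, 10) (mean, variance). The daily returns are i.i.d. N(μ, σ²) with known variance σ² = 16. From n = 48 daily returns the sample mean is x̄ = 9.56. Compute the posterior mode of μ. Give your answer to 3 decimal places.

μ̂_MAP = 9.510

n = 48, x̄ = 9.56.
For a Normal prior and Normal likelihood with known variance, the posterior is Normal; its mode equals its mean, the precision-weighted average.
Prior precision 1/σ₀² = 1/10 = 0.1; data precision n/σ² = 48/16 = 3.
μ̂ = (0.1·8 + 3·9.56) / (0.1 + 3) = 29.48/3.1 = 1474/155 ≈ 9.510.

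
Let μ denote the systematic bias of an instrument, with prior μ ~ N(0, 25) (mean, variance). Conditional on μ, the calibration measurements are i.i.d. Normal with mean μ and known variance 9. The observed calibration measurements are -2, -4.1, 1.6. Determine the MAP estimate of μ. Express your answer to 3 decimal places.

μ̂_MAP = -1.339

n = 3; x̄ = ((-2) + (-4.1) + 1.6)/3 = -4.5/3 = -1.5.
For a Normal prior and Normal likelihood with known variance, the posterior is Normal; its mode equals its mean, the precision-weighted average.
Prior precision 1/σ₀² = 1/25 = 0.04; data precision n/σ² = 3/9 = 1/3.
μ̂ = (0.04·0 + (1/3)·(-1.5)) / (0.04 + 1/3) = (-0.5)/(28/75) = -75/56 ≈ -1.339.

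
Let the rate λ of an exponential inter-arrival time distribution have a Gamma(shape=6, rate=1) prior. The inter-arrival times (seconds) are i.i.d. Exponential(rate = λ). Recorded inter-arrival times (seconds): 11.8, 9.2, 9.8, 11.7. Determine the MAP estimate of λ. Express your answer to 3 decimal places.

λ̂_MAP = 0.207

The Exponential(rate=λ) likelihood is ∝ λ^n e^(−λΣtᵢ). Here n = 4 and Σtᵢ = 11.8 + 9.2 + 9.8 + 11.7 = 42.5.
Posterior ∝ λ^5e^(−1λ) · λ^4e^(−42.5λ) = λ^9e^(−43.5λ), i.e. Gamma(10, 43.5).
Mode = (a−1)/b = 9/43.5 ≈ 0.207.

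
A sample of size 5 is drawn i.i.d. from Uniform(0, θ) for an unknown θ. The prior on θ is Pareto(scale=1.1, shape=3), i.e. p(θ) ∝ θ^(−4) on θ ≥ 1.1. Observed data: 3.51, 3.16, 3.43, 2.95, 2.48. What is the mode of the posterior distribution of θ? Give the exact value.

θ̂_MAP = 3.51

The Uniform(0, θ) likelihood is θ^(−n) for θ ≥ max(xᵢ), zero otherwise. Here max(xᵢ) = 3.51.
Posterior ∝ θ^(−4) · θ^(−5) = θ^(−9) on θ ≥ max(1.1, 3.51) = 3.51.
This density is strictly decreasing in θ, so the posterior mode lies at the lower boundary of the support.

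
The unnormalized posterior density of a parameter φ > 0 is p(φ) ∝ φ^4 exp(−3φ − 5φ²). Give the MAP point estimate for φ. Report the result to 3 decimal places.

ℓ'(φ) = 4/φ − 3 − 10φ. Setting this to zero and multiplying by φ: 10φ² + 3φ − 4 = 0.
φ = (−3 + √(3² + 4·10·4)) / (2·10) = (−3 + √169) / 20 = (−3 + 13)/20 = 1/2.
ℓ''(φ) = −4/φ² − 10 < 0, confirming a maximum.

φ̂_MAP = 0.500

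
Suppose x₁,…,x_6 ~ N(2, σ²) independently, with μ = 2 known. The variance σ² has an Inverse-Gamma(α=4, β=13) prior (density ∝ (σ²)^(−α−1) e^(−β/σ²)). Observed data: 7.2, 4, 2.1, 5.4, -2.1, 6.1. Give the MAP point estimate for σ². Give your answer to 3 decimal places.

σ̂²_MAP = 6.389

Sum of squared deviations about the known mean: SS = (7.2−2)² + (4−2)² + (2.1−2)² + (5.4−2)² + (-2.1−2)² + (6.1−2)² = 76.23.
The Normal likelihood contributes (σ²)^(−n/2) exp(−SS/(2σ²)), so the posterior is Inverse-Gamma(α + n/2, β + SS/2) = Inverse-Gamma(7, 51.115).
The mode of Inverse-Gamma(a, b) is b/(a+1) = 51.115/8 ≈ 6.389.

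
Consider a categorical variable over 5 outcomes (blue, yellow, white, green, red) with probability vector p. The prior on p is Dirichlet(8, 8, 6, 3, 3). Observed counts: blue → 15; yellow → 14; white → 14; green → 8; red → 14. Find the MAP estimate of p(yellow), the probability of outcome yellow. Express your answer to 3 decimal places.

MAP estimate of p(yellow) = 0.239

The posterior is Dirichlet(αᵢ + nᵢ) = Dirichlet(23, 22, 20, 11, 17).
For a Dirichlet(a₁,…,a_K) with all aᵢ > 1, the mode has j-th component (aⱼ − 1)/(Σaᵢ − K).
Here Σaᵢ = 93 and K = 5, so p(yellow) = (22 − 1)/(93 − 5) = 21/88 ≈ 0.239.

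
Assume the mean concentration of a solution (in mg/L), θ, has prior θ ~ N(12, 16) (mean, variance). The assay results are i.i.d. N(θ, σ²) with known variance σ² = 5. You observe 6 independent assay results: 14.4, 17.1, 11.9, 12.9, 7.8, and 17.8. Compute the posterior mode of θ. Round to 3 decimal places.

θ̂_MAP = 13.568

n = 6; x̄ = (14.4 + 17.1 + 11.9 + 12.9 + 7.8 + 17.8)/6 = 81.9/6 = 13.65.
For a Normal prior and Normal likelihood with known variance, the posterior is Normal; its mode equals its mean, the precision-weighted average.
Prior precision 1/σ₀² = 1/16 = 0.0625; data precision n/σ² = 6/5 = 1.2.
θ̂ = (0.0625·12 + 1.2·13.65) / (0.0625 + 1.2) = 17.13/1.2625 = 6852/505 ≈ 13.568.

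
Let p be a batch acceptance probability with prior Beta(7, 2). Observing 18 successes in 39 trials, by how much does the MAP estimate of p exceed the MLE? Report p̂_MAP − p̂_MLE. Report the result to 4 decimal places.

MAP − MLE = 0.0602

Posterior is Beta(25, 23); MAP = (25−1)/(48−2) = 24/46 ≈ 0.52174.
MLE ignores the prior: p̂_MLE = k/n = 18/39 ≈ 0.46154.
Difference = 24/46 − 18/39 = 18/299 ≈ 0.0602.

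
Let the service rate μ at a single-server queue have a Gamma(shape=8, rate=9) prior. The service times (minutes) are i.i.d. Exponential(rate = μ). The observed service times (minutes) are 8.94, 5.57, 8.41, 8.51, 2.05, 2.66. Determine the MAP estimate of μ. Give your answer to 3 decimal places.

The Exponential(rate=μ) likelihood is ∝ μ^n e^(−μΣtᵢ). Here n = 6 and Σtᵢ = 8.94 + 5.57 + 8.41 + 8.51 + 2.05 + 2.66 = 36.14.
Posterior ∝ μ^7e^(−9μ) · μ^6e^(−36.14μ) = μ^13e^(−45.14μ), i.e. Gamma(14, 45.14).
Mode = (a−1)/b = 13/45.14 ≈ 0.288.

μ̂_MAP = 0.288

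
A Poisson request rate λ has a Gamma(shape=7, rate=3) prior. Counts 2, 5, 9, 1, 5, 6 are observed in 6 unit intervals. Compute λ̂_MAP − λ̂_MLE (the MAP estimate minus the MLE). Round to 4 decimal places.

MAP − MLE = -0.8889

Σxᵢ = 28. Posterior is Gamma(35, 9); MAP = (35−1)/9 = 34/9 ≈ 3.77778.
MLE = x̄ = 28/6 ≈ 4.66667.
Difference = 34/9 − 28/6 = -8/9 ≈ -0.8889.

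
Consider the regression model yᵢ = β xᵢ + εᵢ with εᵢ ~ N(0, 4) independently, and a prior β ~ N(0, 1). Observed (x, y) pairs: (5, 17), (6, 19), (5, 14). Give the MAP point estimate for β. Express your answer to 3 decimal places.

log p(β | y) = −Σ(yᵢ − βxᵢ)²/(2·4) − β²/(2·1) + const.
Setting the derivative to zero: Σxᵢ(yᵢ − βxᵢ)/4 − β/1 = 0, so β = Σxᵢyᵢ / (Σxᵢ² + σ²/τ²).
Σxᵢyᵢ = 5·17 + 6·19 + 5·14 = 269; Σxᵢ² = 86; σ²/τ² = 4.
β̂_MAP = 269 / (86 + 4) = 269/90 ≈ 2.989.

β̂_MAP = 2.989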